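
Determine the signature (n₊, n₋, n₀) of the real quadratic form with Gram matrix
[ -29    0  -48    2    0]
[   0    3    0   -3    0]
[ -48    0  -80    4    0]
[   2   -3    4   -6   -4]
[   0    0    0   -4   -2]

Answer: (1, 3, 1)

Derivation:
step 0: pivot -29 → sign −
step 1: pivot 3 → sign +
step 2: pivot -16/29 → sign −
step 3: pivot -8 → sign −
step 4: row/col 4 already zero → sign 0
signature = (1, 3, 1)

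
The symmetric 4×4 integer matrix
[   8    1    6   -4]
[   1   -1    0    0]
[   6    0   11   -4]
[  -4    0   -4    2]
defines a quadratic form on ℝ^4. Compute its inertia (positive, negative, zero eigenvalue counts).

step 0: pivot 8 → sign +
step 1: pivot -9/8 → sign −
step 2: pivot 7 → sign +
step 3: pivot -2/63 → sign −
signature = (2, 2, 0)

Answer: (2, 2, 0)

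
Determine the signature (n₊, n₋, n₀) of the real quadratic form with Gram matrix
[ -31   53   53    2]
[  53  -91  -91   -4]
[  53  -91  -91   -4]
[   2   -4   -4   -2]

Answer: (0, 3, 1)

Derivation:
step 0: pivot -31 → sign −
step 1: pivot -12/31 → sign −
step 2: pivot -1 → sign −
step 3: row/col 3 already zero → sign 0
signature = (0, 3, 1)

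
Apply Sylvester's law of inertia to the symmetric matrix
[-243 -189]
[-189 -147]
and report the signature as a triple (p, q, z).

step 0: pivot -243 → sign −
step 1: row/col 1 already zero → sign 0
signature = (0, 1, 1)

Answer: (0, 1, 1)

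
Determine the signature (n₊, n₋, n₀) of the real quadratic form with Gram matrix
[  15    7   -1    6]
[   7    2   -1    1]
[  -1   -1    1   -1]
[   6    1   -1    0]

step 0: pivot 15 → sign +
step 1: pivot -19/15 → sign −
step 2: pivot 22/19 → sign +
step 3: pivot 3/22 → sign +
signature = (3, 1, 0)

Answer: (3, 1, 0)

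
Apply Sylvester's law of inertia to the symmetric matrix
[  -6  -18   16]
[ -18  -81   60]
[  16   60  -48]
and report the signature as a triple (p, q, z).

Answer: (0, 2, 1)

Derivation:
step 0: pivot -6 → sign −
step 1: pivot -27 → sign −
step 2: row/col 2 already zero → sign 0
signature = (0, 2, 1)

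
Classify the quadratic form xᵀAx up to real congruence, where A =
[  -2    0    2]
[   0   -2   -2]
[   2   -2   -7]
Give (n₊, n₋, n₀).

Answer: (0, 3, 0)

Derivation:
step 0: pivot -2 → sign −
step 1: pivot -2 → sign −
step 2: pivot -3 → sign −
signature = (0, 3, 0)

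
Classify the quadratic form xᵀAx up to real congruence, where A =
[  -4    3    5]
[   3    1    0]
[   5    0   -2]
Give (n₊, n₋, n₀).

Answer: (1, 2, 0)

Derivation:
step 0: pivot -4 → sign −
step 1: pivot 13/4 → sign +
step 2: pivot -1/13 → sign −
signature = (1, 2, 0)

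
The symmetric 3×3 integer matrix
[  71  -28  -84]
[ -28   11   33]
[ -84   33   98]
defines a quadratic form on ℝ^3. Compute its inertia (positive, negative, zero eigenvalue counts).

Answer: (1, 2, 0)

Derivation:
step 0: pivot 71 → sign +
step 1: pivot -3/71 → sign −
step 2: pivot -1 → sign −
signature = (1, 2, 0)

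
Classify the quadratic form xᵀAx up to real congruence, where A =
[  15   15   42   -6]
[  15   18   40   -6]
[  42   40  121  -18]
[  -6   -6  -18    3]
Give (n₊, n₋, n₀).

Answer: (3, 1, 0)

Derivation:
step 0: pivot 15 → sign +
step 1: pivot 3 → sign +
step 2: pivot 31/15 → sign +
step 3: pivot -3/31 → sign −
signature = (3, 1, 0)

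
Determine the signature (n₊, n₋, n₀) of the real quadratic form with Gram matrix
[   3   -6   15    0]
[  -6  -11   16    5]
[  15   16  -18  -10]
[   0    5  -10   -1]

Answer: (2, 2, 0)

Derivation:
step 0: pivot 3 → sign +
step 1: pivot -23 → sign −
step 2: pivot -1 → sign −
step 3: pivot 2/23 → sign +
signature = (2, 2, 0)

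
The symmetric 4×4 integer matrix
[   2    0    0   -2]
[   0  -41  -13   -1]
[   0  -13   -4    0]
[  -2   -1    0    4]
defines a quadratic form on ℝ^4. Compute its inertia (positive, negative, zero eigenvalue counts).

Answer: (3, 1, 0)

Derivation:
step 0: pivot 2 → sign +
step 1: pivot -41 → sign −
step 2: pivot 5/41 → sign +
step 3: pivot 6/5 → sign +
signature = (3, 1, 0)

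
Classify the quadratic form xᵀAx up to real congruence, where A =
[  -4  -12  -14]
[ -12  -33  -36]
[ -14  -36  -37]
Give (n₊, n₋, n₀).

step 0: pivot -4 → sign −
step 1: pivot 3 → sign +
step 2: row/col 2 already zero → sign 0
signature = (1, 1, 1)

Answer: (1, 1, 1)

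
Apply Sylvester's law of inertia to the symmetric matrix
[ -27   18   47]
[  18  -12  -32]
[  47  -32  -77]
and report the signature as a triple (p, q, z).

step 0: pivot -27 → sign −
step 1: pivot 130/27 → sign +
step 2: pivot -6/65 → sign −
signature = (1, 2, 0)

Answer: (1, 2, 0)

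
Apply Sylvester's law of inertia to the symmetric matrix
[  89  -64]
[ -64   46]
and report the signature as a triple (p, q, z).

step 0: pivot 89 → sign +
step 1: pivot -2/89 → sign −
signature = (1, 1, 0)

Answer: (1, 1, 0)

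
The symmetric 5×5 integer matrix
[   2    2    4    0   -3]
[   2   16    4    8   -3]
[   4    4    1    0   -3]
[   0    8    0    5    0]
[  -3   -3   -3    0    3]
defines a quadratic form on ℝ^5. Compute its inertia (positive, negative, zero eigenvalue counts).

step 0: pivot 2 → sign +
step 1: pivot 14 → sign +
step 2: pivot -7 → sign −
step 3: pivot 3/7 → sign +
step 4: pivot -3/14 → sign −
signature = (3, 2, 0)

Answer: (3, 2, 0)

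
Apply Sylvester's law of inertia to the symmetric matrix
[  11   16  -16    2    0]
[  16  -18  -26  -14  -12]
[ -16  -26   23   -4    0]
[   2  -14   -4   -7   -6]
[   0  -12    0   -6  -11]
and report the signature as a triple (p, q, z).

Answer: (2, 3, 0)

Derivation:
step 0: pivot 11 → sign +
step 1: pivot -454/11 → sign −
step 2: pivot -21/227 → sign −
step 3: pivot -3/7 → sign −
step 4: pivot 1 → sign +
signature = (2, 3, 0)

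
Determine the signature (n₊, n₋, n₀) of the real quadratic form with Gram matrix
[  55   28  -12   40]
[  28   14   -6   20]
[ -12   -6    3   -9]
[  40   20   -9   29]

Answer: (2, 1, 1)

Derivation:
step 0: pivot 55 → sign +
step 1: pivot -14/55 → sign −
step 2: pivot 3/7 → sign +
step 3: row/col 3 already zero → sign 0
signature = (2, 1, 1)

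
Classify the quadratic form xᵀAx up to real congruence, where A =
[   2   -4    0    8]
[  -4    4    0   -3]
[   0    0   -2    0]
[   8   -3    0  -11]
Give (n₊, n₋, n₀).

step 0: pivot 2 → sign +
step 1: pivot -4 → sign −
step 2: pivot -2 → sign −
step 3: pivot -3/4 → sign −
signature = (1, 3, 0)

Answer: (1, 3, 0)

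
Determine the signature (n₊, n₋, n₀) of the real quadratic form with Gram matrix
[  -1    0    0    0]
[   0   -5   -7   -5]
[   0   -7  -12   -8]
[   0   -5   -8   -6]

Answer: (0, 4, 0)

Derivation:
step 0: pivot -1 → sign −
step 1: pivot -5 → sign −
step 2: pivot -11/5 → sign −
step 3: pivot -6/11 → sign −
signature = (0, 4, 0)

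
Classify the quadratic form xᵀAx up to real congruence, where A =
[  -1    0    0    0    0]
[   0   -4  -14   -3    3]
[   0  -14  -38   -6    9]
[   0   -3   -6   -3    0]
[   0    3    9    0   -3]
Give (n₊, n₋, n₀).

Answer: (2, 3, 0)

Derivation:
step 0: pivot -1 → sign −
step 1: pivot -4 → sign −
step 2: pivot 11 → sign +
step 3: pivot -57/22 → sign −
step 4: pivot 3/38 → sign +
signature = (2, 3, 0)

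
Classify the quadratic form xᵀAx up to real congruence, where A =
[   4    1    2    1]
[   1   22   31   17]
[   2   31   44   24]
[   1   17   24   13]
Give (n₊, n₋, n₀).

Answer: (3, 1, 0)

Derivation:
step 0: pivot 4 → sign +
step 1: pivot 87/4 → sign +
step 2: pivot 20/87 → sign +
step 3: pivot -3/20 → sign −
signature = (3, 1, 0)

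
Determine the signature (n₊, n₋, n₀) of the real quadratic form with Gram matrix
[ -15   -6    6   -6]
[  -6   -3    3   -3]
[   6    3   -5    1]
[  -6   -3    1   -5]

Answer: (0, 3, 1)

Derivation:
step 0: pivot -15 → sign −
step 1: pivot -3/5 → sign −
step 2: pivot -2 → sign −
step 3: row/col 3 already zero → sign 0
signature = (0, 3, 1)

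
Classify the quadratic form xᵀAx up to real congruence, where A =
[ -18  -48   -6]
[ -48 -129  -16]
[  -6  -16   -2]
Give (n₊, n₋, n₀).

Answer: (0, 2, 1)

Derivation:
step 0: pivot -18 → sign −
step 1: pivot -1 → sign −
step 2: row/col 2 already zero → sign 0
signature = (0, 2, 1)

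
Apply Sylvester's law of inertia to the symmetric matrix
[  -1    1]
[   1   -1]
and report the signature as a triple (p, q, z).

step 0: pivot -1 → sign −
step 1: row/col 1 already zero → sign 0
signature = (0, 1, 1)

Answer: (0, 1, 1)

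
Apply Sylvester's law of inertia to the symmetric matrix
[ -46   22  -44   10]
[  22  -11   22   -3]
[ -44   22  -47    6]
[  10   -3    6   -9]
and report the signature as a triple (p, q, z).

step 0: pivot -46 → sign −
step 1: pivot -11/23 → sign −
step 2: pivot -3 → sign −
step 3: pivot -2/11 → sign −
signature = (0, 4, 0)

Answer: (0, 4, 0)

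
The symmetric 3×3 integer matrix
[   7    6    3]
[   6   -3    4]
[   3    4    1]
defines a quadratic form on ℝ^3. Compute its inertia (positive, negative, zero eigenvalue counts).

Answer: (1, 2, 0)

Derivation:
step 0: pivot 7 → sign +
step 1: pivot -57/7 → sign −
step 2: pivot -2/57 → sign −
signature = (1, 2, 0)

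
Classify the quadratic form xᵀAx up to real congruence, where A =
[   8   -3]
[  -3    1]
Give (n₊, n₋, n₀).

Answer: (1, 1, 0)

Derivation:
step 0: pivot 8 → sign +
step 1: pivot -1/8 → sign −
signature = (1, 1, 0)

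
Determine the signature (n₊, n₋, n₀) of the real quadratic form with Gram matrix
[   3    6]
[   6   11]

Answer: (1, 1, 0)

Derivation:
step 0: pivot 3 → sign +
step 1: pivot -1 → sign −
signature = (1, 1, 0)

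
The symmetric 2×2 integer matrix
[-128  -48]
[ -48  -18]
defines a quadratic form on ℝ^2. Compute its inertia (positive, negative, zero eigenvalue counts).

step 0: pivot -128 → sign −
step 1: row/col 1 already zero → sign 0
signature = (0, 1, 1)

Answer: (0, 1, 1)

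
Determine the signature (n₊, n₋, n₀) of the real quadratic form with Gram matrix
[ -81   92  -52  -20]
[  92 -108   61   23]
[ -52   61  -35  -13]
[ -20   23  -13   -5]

step 0: pivot -81 → sign −
step 1: pivot -284/81 → sign −
step 2: pivot -155/284 → sign −
step 3: pivot -6/155 → sign −
signature = (0, 4, 0)

Answer: (0, 4, 0)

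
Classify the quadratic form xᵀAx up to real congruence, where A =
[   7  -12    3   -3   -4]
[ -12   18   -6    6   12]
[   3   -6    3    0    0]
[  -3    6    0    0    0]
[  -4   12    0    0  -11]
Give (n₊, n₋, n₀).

step 0: pivot 7 → sign +
step 1: pivot -18/7 → sign −
step 2: pivot 2 → sign +
step 3: pivot -3/2 → sign −
step 4: pivot -3 → sign −
signature = (2, 3, 0)

Answer: (2, 3, 0)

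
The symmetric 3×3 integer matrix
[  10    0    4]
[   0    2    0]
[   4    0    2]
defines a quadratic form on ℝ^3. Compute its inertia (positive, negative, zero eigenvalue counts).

step 0: pivot 10 → sign +
step 1: pivot 2 → sign +
step 2: pivot 2/5 → sign +
signature = (3, 0, 0)

Answer: (3, 0, 0)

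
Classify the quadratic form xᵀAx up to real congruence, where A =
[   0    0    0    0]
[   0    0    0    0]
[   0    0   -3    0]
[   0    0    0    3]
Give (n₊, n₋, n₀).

Answer: (1, 1, 2)

Derivation:
step 0: pivot -3 → sign −
step 1: pivot 3 → sign +
step 2: row/col 2 already zero → sign 0
step 3: row/col 3 already zero → sign 0
signature = (1, 1, 2)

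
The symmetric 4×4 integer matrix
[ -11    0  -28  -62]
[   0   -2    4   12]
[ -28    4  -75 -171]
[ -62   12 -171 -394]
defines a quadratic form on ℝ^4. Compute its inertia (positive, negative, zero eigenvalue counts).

step 0: pivot -11 → sign −
step 1: pivot -2 → sign −
step 2: pivot 47/11 → sign +
step 3: pivot 3/47 → sign +
signature = (2, 2, 0)

Answer: (2, 2, 0)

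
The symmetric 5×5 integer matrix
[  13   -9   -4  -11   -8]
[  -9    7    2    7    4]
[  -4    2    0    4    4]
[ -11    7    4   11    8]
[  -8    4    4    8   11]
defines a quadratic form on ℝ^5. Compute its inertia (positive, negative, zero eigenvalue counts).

Answer: (4, 1, 0)

Derivation:
step 0: pivot 13 → sign +
step 1: pivot 10/13 → sign +
step 2: pivot -2 → sign −
step 3: pivot 6/5 → sign +
step 4: pivot 3 → sign +
signature = (4, 1, 0)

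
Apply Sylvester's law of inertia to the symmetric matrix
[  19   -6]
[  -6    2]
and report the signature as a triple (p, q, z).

Answer: (2, 0, 0)

Derivation:
step 0: pivot 19 → sign +
step 1: pivot 2/19 → sign +
signature = (2, 0, 0)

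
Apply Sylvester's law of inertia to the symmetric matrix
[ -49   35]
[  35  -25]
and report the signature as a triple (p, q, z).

step 0: pivot -49 → sign −
step 1: row/col 1 already zero → sign 0
signature = (0, 1, 1)

Answer: (0, 1, 1)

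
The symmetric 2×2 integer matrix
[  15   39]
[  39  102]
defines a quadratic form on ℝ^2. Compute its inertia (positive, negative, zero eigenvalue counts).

Answer: (2, 0, 0)

Derivation:
step 0: pivot 15 → sign +
step 1: pivot 3/5 → sign +
signature = (2, 0, 0)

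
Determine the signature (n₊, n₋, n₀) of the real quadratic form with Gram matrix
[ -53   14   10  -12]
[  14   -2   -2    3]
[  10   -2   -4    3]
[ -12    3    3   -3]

step 0: pivot -53 → sign −
step 1: pivot 90/53 → sign +
step 2: pivot -106/45 → sign −
step 3: pivot -3/106 → sign −
signature = (1, 3, 0)

Answer: (1, 3, 0)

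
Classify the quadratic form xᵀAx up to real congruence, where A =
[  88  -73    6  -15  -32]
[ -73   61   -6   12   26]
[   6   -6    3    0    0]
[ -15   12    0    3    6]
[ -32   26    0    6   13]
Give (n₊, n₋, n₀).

step 0: pivot 88 → sign +
step 1: pivot 39/88 → sign +
step 2: pivot 3/13 → sign +
step 3: pivot -3 → sign −
step 4: row/col 4 already zero → sign 0
signature = (3, 1, 1)

Answer: (3, 1, 1)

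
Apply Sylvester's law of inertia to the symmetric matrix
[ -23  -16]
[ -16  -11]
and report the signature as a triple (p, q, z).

step 0: pivot -23 → sign −
step 1: pivot 3/23 → sign +
signature = (1, 1, 0)

Answer: (1, 1, 0)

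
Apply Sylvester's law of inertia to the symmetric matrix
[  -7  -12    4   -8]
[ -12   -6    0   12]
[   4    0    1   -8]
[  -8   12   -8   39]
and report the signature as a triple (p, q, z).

step 0: pivot -7 → sign −
step 1: pivot 102/7 → sign +
step 2: pivot 1/17 → sign +
step 3: pivot -1 → sign −
signature = (2, 2, 0)

Answer: (2, 2, 0)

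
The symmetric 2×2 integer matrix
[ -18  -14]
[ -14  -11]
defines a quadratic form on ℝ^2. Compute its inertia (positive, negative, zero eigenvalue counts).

step 0: pivot -18 → sign −
step 1: pivot -1/9 → sign −
signature = (0, 2, 0)

Answer: (0, 2, 0)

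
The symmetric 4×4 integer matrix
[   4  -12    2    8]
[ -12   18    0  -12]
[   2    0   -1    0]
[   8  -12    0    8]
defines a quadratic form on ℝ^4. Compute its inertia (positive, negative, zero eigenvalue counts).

step 0: pivot 4 → sign +
step 1: pivot -18 → sign −
step 2: row/col 2 already zero → sign 0
step 3: row/col 3 already zero → sign 0
signature = (1, 1, 2)

Answer: (1, 1, 2)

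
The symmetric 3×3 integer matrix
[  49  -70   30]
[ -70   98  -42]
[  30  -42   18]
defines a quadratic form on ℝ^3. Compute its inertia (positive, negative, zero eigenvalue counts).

Answer: (1, 1, 1)

Derivation:
step 0: pivot 49 → sign +
step 1: pivot -2 → sign −
step 2: row/col 2 already zero → sign 0
signature = (1, 1, 1)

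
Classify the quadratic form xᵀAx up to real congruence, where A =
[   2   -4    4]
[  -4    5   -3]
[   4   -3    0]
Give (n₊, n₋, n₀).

Answer: (2, 1, 0)

Derivation:
step 0: pivot 2 → sign +
step 1: pivot -3 → sign −
step 2: pivot 1/3 → sign +
signature = (2, 1, 0)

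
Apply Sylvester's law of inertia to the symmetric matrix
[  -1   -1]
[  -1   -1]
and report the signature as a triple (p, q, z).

Answer: (0, 1, 1)

Derivation:
step 0: pivot -1 → sign −
step 1: row/col 1 already zero → sign 0
signature = (0, 1, 1)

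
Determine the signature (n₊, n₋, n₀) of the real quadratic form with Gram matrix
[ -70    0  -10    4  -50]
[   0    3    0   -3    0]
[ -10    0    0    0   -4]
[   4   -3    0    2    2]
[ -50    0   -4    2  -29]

step 0: pivot -70 → sign −
step 1: pivot 3 → sign +
step 2: pivot 10/7 → sign +
step 3: pivot -1 → sign −
step 4: pivot -1/25 → sign −
signature = (2, 3, 0)

Answer: (2, 3, 0)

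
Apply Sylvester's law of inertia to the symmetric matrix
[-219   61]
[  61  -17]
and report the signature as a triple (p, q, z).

step 0: pivot -219 → sign −
step 1: pivot -2/219 → sign −
signature = (0, 2, 0)

Answer: (0, 2, 0)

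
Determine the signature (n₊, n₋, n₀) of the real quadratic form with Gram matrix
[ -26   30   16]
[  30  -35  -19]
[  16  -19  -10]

Answer: (1, 2, 0)

Derivation:
step 0: pivot -26 → sign −
step 1: pivot -5/13 → sign −
step 2: pivot 3/5 → sign +
signature = (1, 2, 0)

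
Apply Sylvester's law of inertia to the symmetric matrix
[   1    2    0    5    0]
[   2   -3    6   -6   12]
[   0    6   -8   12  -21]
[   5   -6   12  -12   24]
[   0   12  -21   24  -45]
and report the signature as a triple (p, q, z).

step 0: pivot 1 → sign +
step 1: pivot -7 → sign −
step 2: pivot -20/7 → sign −
step 3: pivot 3/5 → sign +
step 4: pivot 3/4 → sign +
signature = (3, 2, 0)

Answer: (3, 2, 0)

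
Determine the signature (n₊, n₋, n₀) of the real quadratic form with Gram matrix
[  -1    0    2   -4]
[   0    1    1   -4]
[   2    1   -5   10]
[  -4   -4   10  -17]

Answer: (2, 2, 0)

Derivation:
step 0: pivot -1 → sign −
step 1: pivot 1 → sign +
step 2: pivot -2 → sign −
step 3: pivot 1 → sign +
signature = (2, 2, 0)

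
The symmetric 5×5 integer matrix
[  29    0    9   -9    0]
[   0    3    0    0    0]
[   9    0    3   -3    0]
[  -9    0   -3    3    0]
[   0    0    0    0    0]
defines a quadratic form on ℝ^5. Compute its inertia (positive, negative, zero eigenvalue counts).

step 0: pivot 29 → sign +
step 1: pivot 3 → sign +
step 2: pivot 6/29 → sign +
step 3: row/col 3 already zero → sign 0
step 4: row/col 4 already zero → sign 0
signature = (3, 0, 2)

Answer: (3, 0, 2)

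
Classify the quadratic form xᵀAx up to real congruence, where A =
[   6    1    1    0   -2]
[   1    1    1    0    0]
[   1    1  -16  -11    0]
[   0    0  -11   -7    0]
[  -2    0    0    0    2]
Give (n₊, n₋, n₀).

Answer: (4, 1, 0)

Derivation:
step 0: pivot 6 → sign +
step 1: pivot 5/6 → sign +
step 2: pivot -17 → sign −
step 3: pivot 2/17 → sign +
step 4: pivot 6/5 → sign +
signature = (4, 1, 0)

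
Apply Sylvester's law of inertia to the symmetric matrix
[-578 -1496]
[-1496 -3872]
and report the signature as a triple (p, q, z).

step 0: pivot -578 → sign −
step 1: row/col 1 already zero → sign 0
signature = (0, 1, 1)

Answer: (0, 1, 1)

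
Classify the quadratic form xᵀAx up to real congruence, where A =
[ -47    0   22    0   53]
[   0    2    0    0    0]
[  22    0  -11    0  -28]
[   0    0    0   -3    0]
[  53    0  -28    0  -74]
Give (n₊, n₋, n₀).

step 0: pivot -47 → sign −
step 1: pivot 2 → sign +
step 2: pivot -33/47 → sign −
step 3: pivot -3 → sign −
step 4: pivot 3/11 → sign +
signature = (2, 3, 0)

Answer: (2, 3, 0)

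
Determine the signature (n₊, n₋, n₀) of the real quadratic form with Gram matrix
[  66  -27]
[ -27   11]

step 0: pivot 66 → sign +
step 1: pivot -1/22 → sign −
signature = (1, 1, 0)

Answer: (1, 1, 0)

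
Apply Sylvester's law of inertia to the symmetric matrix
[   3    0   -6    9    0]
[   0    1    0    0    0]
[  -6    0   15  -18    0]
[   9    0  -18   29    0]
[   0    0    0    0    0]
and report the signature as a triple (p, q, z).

step 0: pivot 3 → sign +
step 1: pivot 1 → sign +
step 2: pivot 3 → sign +
step 3: pivot 2 → sign +
step 4: row/col 4 already zero → sign 0
signature = (4, 0, 1)

Answer: (4, 0, 1)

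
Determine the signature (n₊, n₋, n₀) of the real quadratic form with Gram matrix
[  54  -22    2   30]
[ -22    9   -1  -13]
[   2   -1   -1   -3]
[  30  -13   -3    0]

step 0: pivot 54 → sign +
step 1: pivot 1/27 → sign +
step 2: pivot -2 → sign −
step 3: pivot -1 → sign −
signature = (2, 2, 0)

Answer: (2, 2, 0)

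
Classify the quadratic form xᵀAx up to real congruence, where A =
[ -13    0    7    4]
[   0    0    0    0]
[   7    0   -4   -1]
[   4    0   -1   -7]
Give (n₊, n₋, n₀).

step 0: pivot -13 → sign −
step 1: pivot -3/13 → sign −
step 2: row/col 2 already zero → sign 0
step 3: row/col 3 already zero → sign 0
signature = (0, 2, 2)

Answer: (0, 2, 2)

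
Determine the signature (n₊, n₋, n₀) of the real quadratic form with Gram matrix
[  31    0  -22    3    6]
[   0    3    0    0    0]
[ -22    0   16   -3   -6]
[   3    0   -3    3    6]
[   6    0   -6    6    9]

Answer: (4, 1, 0)

Derivation:
step 0: pivot 31 → sign +
step 1: pivot 3 → sign +
step 2: pivot 12/31 → sign +
step 3: pivot 3/4 → sign +
step 4: pivot -3 → sign −
signature = (4, 1, 0)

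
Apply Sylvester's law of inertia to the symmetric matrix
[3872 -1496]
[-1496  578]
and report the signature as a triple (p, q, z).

step 0: pivot 3872 → sign +
step 1: row/col 1 already zero → sign 0
signature = (1, 0, 1)

Answer: (1, 0, 1)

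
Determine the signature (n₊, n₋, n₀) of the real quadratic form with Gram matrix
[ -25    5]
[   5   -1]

step 0: pivot -25 → sign −
step 1: row/col 1 already zero → sign 0
signature = (0, 1, 1)

Answer: (0, 1, 1)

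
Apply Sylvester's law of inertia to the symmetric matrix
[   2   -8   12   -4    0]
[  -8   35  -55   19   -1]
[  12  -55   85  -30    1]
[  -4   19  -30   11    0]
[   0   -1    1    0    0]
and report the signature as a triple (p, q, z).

step 0: pivot 2 → sign +
step 1: pivot 3 → sign +
step 2: pivot -10/3 → sign −
step 3: pivot 3/10 → sign +
step 4: pivot -1 → sign −
signature = (3, 2, 0)

Answer: (3, 2, 0)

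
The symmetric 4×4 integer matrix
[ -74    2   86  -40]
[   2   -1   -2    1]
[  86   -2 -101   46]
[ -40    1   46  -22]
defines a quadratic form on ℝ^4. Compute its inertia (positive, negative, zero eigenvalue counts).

Answer: (0, 4, 0)

Derivation:
step 0: pivot -74 → sign −
step 1: pivot -35/37 → sign −
step 2: pivot -33/35 → sign −
step 3: pivot -1/11 → sign −
signature = (0, 4, 0)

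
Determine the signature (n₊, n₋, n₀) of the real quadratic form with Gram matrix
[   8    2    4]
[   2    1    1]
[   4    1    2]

Answer: (2, 0, 1)

Derivation:
step 0: pivot 8 → sign +
step 1: pivot 1/2 → sign +
step 2: row/col 2 already zero → sign 0
signature = (2, 0, 1)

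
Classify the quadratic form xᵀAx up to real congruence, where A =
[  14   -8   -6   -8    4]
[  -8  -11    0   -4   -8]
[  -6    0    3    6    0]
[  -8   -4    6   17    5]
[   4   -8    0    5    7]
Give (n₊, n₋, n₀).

Answer: (3, 2, 0)

Derivation:
step 0: pivot 14 → sign +
step 1: pivot -109/7 → sign −
step 2: pivot 129/109 → sign +
step 3: pivot 15/43 → sign +
step 4: pivot -6/5 → sign −
signature = (3, 2, 0)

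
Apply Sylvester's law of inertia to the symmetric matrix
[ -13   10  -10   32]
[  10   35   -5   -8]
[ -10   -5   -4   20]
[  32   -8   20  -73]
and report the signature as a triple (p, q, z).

Answer: (2, 2, 0)

Derivation:
step 0: pivot -13 → sign −
step 1: pivot 555/13 → sign +
step 2: pivot -3/37 → sign −
step 3: pivot 3/5 → sign +
signature = (2, 2, 0)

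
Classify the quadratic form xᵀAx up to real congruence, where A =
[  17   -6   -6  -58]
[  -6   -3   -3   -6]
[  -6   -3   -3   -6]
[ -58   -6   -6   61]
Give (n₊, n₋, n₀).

step 0: pivot 17 → sign +
step 1: pivot -87/17 → sign −
step 2: pivot 1/29 → sign +
step 3: row/col 3 already zero → sign 0
signature = (2, 1, 1)

Answer: (2, 1, 1)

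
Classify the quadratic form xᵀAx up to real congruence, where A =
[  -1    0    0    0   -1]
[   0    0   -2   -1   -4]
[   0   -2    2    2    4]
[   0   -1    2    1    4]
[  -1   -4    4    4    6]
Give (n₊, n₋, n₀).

step 0: pivot -1 → sign −
step 1: pivot 2 → sign +
step 2: pivot -2 → sign −
step 3: pivot -1/2 → sign −
step 4: pivot -1 → sign −
signature = (1, 4, 0)

Answer: (1, 4, 0)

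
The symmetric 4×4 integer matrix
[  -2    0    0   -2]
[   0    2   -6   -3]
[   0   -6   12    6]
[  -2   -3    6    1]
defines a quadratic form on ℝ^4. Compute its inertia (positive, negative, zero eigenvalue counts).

step 0: pivot -2 → sign −
step 1: pivot 2 → sign +
step 2: pivot -6 → sign −
step 3: row/col 3 already zero → sign 0
signature = (1, 2, 1)

Answer: (1, 2, 1)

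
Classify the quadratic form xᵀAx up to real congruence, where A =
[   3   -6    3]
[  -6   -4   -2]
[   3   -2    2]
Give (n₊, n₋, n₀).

step 0: pivot 3 → sign +
step 1: pivot -16 → sign −
step 2: row/col 2 already zero → sign 0
signature = (1, 1, 1)

Answer: (1, 1, 1)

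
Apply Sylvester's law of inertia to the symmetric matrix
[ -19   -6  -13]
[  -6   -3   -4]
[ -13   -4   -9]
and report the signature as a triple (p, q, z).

Answer: (0, 3, 0)

Derivation:
step 0: pivot -19 → sign −
step 1: pivot -21/19 → sign −
step 2: pivot -2/21 → sign −
signature = (0, 3, 0)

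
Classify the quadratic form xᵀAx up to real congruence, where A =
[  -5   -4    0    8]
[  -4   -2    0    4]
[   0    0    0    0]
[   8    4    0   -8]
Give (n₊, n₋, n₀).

Answer: (1, 1, 2)

Derivation:
step 0: pivot -5 → sign −
step 1: pivot 6/5 → sign +
step 2: row/col 2 already zero → sign 0
step 3: row/col 3 already zero → sign 0
signature = (1, 1, 2)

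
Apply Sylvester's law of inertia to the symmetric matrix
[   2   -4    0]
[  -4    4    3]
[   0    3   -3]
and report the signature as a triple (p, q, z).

step 0: pivot 2 → sign +
step 1: pivot -4 → sign −
step 2: pivot -3/4 → sign −
signature = (1, 2, 0)

Answer: (1, 2, 0)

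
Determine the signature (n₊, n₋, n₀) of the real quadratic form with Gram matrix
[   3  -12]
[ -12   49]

step 0: pivot 3 → sign +
step 1: pivot 1 → sign +
signature = (2, 0, 0)

Answer: (2, 0, 0)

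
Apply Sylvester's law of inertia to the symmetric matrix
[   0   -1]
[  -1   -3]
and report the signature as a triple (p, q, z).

step 0: pivot -3 → sign −
step 1: pivot 1/3 → sign +
signature = (1, 1, 0)

Answer: (1, 1, 0)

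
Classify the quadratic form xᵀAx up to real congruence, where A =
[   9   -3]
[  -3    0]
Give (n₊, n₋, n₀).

step 0: pivot 9 → sign +
step 1: pivot -1 → sign −
signature = (1, 1, 0)

Answer: (1, 1, 0)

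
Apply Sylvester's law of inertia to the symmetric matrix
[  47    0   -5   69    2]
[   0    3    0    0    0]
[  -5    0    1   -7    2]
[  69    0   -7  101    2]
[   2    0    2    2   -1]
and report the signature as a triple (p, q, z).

Answer: (4, 1, 0)

Derivation:
step 0: pivot 47 → sign +
step 1: pivot 3 → sign +
step 2: pivot 22/47 → sign +
step 3: pivot -6/11 → sign −
step 4: pivot 1/3 → sign +
signature = (4, 1, 0)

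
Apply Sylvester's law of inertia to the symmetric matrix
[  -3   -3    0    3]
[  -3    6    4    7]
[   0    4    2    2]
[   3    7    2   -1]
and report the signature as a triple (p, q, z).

Answer: (2, 1, 1)

Derivation:
step 0: pivot -3 → sign −
step 1: pivot 9 → sign +
step 2: pivot 2/9 → sign +
step 3: row/col 3 already zero → sign 0
signature = (2, 1, 1)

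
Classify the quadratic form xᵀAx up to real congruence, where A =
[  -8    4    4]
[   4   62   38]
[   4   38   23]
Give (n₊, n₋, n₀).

Answer: (1, 1, 1)

Derivation:
step 0: pivot -8 → sign −
step 1: pivot 64 → sign +
step 2: row/col 2 already zero → sign 0
signature = (1, 1, 1)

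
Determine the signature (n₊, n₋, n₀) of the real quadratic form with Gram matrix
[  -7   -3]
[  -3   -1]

Answer: (1, 1, 0)

Derivation:
step 0: pivot -7 → sign −
step 1: pivot 2/7 → sign +
signature = (1, 1, 0)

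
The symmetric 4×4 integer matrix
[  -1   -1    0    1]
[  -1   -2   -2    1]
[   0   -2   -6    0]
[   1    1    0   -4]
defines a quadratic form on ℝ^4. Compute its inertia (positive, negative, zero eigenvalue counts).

Answer: (0, 4, 0)

Derivation:
step 0: pivot -1 → sign −
step 1: pivot -1 → sign −
step 2: pivot -2 → sign −
step 3: pivot -3 → sign −
signature = (0, 4, 0)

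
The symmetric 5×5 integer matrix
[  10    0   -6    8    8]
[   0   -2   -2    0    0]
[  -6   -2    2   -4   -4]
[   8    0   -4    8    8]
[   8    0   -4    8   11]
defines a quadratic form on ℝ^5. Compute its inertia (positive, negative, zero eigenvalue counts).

Answer: (3, 1, 1)

Derivation:
step 0: pivot 10 → sign +
step 1: pivot -2 → sign −
step 2: pivot 2/5 → sign +
step 3: pivot 3 → sign +
step 4: row/col 4 already zero → sign 0
signature = (3, 1, 1)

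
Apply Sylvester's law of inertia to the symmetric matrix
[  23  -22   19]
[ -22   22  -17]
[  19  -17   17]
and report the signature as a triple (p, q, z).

Answer: (2, 1, 0)

Derivation:
step 0: pivot 23 → sign +
step 1: pivot 22/23 → sign +
step 2: pivot -3/22 → sign −
signature = (2, 1, 0)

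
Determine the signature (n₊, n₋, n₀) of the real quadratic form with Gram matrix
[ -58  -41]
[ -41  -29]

step 0: pivot -58 → sign −
step 1: pivot -1/58 → sign −
signature = (0, 2, 0)

Answer: (0, 2, 0)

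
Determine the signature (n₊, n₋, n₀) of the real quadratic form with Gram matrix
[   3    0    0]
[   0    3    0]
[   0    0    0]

Answer: (2, 0, 1)

Derivation:
step 0: pivot 3 → sign +
step 1: pivot 3 → sign +
step 2: row/col 2 already zero → sign 0
signature = (2, 0, 1)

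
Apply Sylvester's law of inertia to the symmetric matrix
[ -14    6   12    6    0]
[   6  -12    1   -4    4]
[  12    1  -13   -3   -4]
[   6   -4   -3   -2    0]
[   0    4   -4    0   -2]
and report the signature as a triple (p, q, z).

Answer: (1, 4, 0)

Derivation:
step 0: pivot -14 → sign −
step 1: pivot -66/7 → sign −
step 2: pivot 85/66 → sign +
step 3: pivot -6/17 → sign −
step 4: pivot -2/5 → sign −
signature = (1, 4, 0)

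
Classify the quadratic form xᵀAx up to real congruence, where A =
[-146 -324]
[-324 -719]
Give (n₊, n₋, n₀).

Answer: (1, 1, 0)

Derivation:
step 0: pivot -146 → sign −
step 1: pivot 1/73 → sign +
signature = (1, 1, 0)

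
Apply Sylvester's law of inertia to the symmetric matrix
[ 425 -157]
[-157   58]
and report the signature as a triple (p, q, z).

step 0: pivot 425 → sign +
step 1: pivot 1/425 → sign +
signature = (2, 0, 0)

Answer: (2, 0, 0)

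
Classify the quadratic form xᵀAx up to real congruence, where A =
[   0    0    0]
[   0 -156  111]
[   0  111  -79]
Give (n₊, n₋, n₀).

Answer: (0, 2, 1)

Derivation:
step 0: pivot -156 → sign −
step 1: pivot -1/52 → sign −
step 2: row/col 2 already zero → sign 0
signature = (0, 2, 1)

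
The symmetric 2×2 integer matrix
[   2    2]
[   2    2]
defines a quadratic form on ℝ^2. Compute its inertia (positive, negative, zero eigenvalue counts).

Answer: (1, 0, 1)

Derivation:
step 0: pivot 2 → sign +
step 1: row/col 1 already zero → sign 0
signature = (1, 0, 1)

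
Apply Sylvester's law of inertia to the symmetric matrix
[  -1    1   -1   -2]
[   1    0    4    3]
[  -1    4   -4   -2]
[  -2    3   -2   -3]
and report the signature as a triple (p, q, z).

step 0: pivot -1 → sign −
step 1: pivot 1 → sign +
step 2: pivot -12 → sign −
step 3: pivot 3/4 → sign +
signature = (2, 2, 0)

Answer: (2, 2, 0)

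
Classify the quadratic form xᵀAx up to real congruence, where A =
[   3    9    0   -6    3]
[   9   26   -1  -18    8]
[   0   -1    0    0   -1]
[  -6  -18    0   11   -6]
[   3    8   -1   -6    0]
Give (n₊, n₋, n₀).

step 0: pivot 3 → sign +
step 1: pivot -1 → sign −
step 2: pivot 1 → sign +
step 3: pivot -1 → sign −
step 4: pivot -2 → sign −
signature = (2, 3, 0)

Answer: (2, 3, 0)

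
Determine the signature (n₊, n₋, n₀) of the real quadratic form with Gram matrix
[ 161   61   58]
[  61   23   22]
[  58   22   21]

step 0: pivot 161 → sign +
step 1: pivot -18/161 → sign −
step 2: pivot 1/9 → sign +
signature = (2, 1, 0)

Answer: (2, 1, 0)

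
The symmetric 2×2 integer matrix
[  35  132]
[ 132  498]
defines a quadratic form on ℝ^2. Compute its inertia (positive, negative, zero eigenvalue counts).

Answer: (2, 0, 0)

Derivation:
step 0: pivot 35 → sign +
step 1: pivot 6/35 → sign +
signature = (2, 0, 0)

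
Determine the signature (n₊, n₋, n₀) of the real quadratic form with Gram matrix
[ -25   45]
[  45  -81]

Answer: (0, 1, 1)

Derivation:
step 0: pivot -25 → sign −
step 1: row/col 1 already zero → sign 0
signature = (0, 1, 1)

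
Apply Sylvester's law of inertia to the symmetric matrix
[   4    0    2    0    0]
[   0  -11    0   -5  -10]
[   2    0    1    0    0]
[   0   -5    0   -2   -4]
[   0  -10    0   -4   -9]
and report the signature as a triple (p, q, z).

step 0: pivot 4 → sign +
step 1: pivot -11 → sign −
step 2: pivot 3/11 → sign +
step 3: pivot -1 → sign −
step 4: row/col 4 already zero → sign 0
signature = (2, 2, 1)

Answer: (2, 2, 1)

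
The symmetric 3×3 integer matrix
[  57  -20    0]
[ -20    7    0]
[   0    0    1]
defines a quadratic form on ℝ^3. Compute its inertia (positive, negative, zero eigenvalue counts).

Answer: (2, 1, 0)

Derivation:
step 0: pivot 57 → sign +
step 1: pivot -1/57 → sign −
step 2: pivot 1 → sign +
signature = (2, 1, 0)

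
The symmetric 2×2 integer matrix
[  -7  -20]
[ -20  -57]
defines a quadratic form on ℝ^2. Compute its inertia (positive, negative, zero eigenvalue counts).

step 0: pivot -7 → sign −
step 1: pivot 1/7 → sign +
signature = (1, 1, 0)

Answer: (1, 1, 0)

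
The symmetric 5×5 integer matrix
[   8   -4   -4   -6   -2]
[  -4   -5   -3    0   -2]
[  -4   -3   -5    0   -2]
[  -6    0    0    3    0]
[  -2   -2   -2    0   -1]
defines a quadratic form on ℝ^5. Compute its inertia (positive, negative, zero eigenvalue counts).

Answer: (1, 2, 2)

Derivation:
step 0: pivot 8 → sign +
step 1: pivot -7 → sign −
step 2: pivot -24/7 → sign −
step 3: row/col 3 already zero → sign 0
step 4: row/col 4 already zero → sign 0
signature = (1, 2, 2)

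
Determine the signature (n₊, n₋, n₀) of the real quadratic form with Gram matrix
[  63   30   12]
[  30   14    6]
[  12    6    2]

Answer: (1, 1, 1)

Derivation:
step 0: pivot 63 → sign +
step 1: pivot -2/7 → sign −
step 2: row/col 2 already zero → sign 0
signature = (1, 1, 1)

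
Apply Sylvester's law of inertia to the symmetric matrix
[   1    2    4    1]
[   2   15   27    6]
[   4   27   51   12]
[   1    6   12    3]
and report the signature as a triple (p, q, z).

step 0: pivot 1 → sign +
step 1: pivot 11 → sign +
step 2: pivot 24/11 → sign +
step 3: row/col 3 already zero → sign 0
signature = (3, 0, 1)

Answer: (3, 0, 1)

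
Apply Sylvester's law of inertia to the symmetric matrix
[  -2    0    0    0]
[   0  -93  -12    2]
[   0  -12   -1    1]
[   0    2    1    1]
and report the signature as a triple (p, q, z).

step 0: pivot -2 → sign −
step 1: pivot -93 → sign −
step 2: pivot 17/31 → sign +
step 3: pivot 2/51 → sign +
signature = (2, 2, 0)

Answer: (2, 2, 0)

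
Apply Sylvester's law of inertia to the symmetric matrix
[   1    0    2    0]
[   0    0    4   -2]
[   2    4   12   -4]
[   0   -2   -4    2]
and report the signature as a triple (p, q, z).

Answer: (2, 1, 1)

Derivation:
step 0: pivot 1 → sign +
step 1: pivot 8 → sign +
step 2: pivot -2 → sign −
step 3: row/col 3 already zero → sign 0
signature = (2, 1, 1)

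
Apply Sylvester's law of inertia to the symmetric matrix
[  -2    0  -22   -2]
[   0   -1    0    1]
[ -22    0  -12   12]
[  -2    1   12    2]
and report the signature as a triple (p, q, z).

step 0: pivot -2 → sign −
step 1: pivot -1 → sign −
step 2: pivot 230 → sign +
step 3: pivot -3/115 → sign −
signature = (1, 3, 0)

Answer: (1, 3, 0)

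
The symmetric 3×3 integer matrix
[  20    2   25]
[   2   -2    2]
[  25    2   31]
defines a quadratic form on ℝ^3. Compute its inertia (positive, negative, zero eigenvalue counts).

step 0: pivot 20 → sign +
step 1: pivot -11/5 → sign −
step 2: pivot -3/22 → sign −
signature = (1, 2, 0)

Answer: (1, 2, 0)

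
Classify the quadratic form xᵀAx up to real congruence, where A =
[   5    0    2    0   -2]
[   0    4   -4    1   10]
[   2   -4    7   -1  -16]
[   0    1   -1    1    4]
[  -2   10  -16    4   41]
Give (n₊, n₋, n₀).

step 0: pivot 5 → sign +
step 1: pivot 4 → sign +
step 2: pivot 11/5 → sign +
step 3: pivot 3/4 → sign +
step 4: pivot -1/11 → sign −
signature = (4, 1, 0)

Answer: (4, 1, 0)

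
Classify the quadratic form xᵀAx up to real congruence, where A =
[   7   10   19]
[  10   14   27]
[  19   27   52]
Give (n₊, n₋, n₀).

step 0: pivot 7 → sign +
step 1: pivot -2/7 → sign −
step 2: pivot 1/2 → sign +
signature = (2, 1, 0)

Answer: (2, 1, 0)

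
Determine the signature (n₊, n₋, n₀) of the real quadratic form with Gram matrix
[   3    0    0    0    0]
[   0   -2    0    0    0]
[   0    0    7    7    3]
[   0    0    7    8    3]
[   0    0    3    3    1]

step 0: pivot 3 → sign +
step 1: pivot -2 → sign −
step 2: pivot 7 → sign +
step 3: pivot 1 → sign +
step 4: pivot -2/7 → sign −
signature = (3, 2, 0)

Answer: (3, 2, 0)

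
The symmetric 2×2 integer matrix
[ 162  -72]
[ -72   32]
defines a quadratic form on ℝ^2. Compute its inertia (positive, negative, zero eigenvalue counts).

Answer: (1, 0, 1)

Derivation:
step 0: pivot 162 → sign +
step 1: row/col 1 already zero → sign 0
signature = (1, 0, 1)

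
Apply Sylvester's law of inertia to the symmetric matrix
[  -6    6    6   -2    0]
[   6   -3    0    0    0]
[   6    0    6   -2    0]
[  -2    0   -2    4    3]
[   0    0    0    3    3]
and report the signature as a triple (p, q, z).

step 0: pivot -6 → sign −
step 1: pivot 3 → sign +
step 2: pivot 10/3 → sign +
step 3: pivot 3/10 → sign +
step 4: row/col 4 already zero → sign 0
signature = (3, 1, 1)

Answer: (3, 1, 1)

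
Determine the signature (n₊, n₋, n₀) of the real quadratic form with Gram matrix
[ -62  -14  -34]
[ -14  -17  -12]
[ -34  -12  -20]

step 0: pivot -62 → sign −
step 1: pivot -429/31 → sign −
step 2: pivot -2/429 → sign −
signature = (0, 3, 0)

Answer: (0, 3, 0)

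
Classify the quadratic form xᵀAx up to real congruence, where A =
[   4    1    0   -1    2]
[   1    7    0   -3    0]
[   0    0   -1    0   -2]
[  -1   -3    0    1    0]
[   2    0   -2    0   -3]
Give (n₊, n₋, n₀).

Answer: (3, 2, 0)

Derivation:
step 0: pivot 4 → sign +
step 1: pivot 27/4 → sign +
step 2: pivot -1 → sign −
step 3: pivot -10/27 → sign −
step 4: pivot 1/5 → sign +
signature = (3, 2, 0)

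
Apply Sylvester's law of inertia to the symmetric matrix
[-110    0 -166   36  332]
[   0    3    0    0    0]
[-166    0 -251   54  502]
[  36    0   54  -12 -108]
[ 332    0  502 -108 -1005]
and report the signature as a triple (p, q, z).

Answer: (1, 3, 1)

Derivation:
step 0: pivot -110 → sign −
step 1: pivot 3 → sign +
step 2: pivot -27/55 → sign −
step 3: pivot -1 → sign −
step 4: row/col 4 already zero → sign 0
signature = (1, 3, 1)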